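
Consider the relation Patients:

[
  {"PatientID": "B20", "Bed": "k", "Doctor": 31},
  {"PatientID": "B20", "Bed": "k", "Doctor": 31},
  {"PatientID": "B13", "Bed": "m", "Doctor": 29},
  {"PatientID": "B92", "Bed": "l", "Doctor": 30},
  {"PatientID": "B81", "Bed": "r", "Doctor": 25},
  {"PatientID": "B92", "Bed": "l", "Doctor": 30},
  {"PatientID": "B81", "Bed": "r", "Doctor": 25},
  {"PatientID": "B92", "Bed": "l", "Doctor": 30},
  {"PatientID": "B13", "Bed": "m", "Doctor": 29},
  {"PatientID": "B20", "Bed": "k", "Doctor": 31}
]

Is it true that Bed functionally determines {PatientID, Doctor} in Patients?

Bed=k: 3 rows → {PatientID,Doctor} = (B20, 31), (B20, 31), (B20, 31) ✓
Bed=m: 2 rows → {PatientID,Doctor} = (B13, 29), (B13, 29) ✓
Bed=l: 3 rows → {PatientID,Doctor} = (B92, 30), (B92, 30), (B92, 30) ✓
Bed=r: 2 rows → {PatientID,Doctor} = (B81, 25), (B81, 25) ✓
Every Bed value is associated with a single {PatientID, Doctor} value, so Bed -> {PatientID, Doctor} holds.

Yes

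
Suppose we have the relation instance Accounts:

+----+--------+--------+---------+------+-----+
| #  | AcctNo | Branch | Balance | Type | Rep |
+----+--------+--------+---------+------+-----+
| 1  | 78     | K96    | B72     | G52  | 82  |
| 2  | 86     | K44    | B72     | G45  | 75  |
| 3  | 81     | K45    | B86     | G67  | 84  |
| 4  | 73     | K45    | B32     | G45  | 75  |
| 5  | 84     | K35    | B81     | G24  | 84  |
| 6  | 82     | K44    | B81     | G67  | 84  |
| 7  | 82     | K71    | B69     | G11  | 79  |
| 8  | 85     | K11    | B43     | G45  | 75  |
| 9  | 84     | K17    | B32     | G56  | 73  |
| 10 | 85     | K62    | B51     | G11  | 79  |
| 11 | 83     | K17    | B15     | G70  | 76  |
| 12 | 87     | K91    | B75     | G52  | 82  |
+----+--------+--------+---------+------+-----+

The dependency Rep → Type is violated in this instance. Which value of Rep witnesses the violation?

84

Rep=82: rows 1, 12 → Type = G52, G52 ✓
Rep=75: rows 2, 4, 8 → Type = G45, G45, G45 ✓
Rep=84: rows 3, 5, 6 → Type takes values {G67, G24} — violation
Rep=79: rows 7, 10 → Type = G11, G11 ✓
Rep=73: row 9 → Type = G56 ✓
Rep=76: row 11 → Type = G70 ✓
The only Rep value with inconsistent Type is Rep=84.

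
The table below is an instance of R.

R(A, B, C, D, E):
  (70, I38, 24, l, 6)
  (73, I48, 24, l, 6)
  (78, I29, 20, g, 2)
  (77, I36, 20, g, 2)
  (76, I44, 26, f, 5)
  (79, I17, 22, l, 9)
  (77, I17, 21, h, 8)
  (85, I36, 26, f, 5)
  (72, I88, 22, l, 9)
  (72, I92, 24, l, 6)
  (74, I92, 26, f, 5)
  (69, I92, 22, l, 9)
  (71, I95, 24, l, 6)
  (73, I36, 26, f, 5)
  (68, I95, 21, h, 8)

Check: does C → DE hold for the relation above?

Yes

C=24: 4 rows → {D,E} = (l, 6), (l, 6), (l, 6), (l, 6) ✓
C=20: 2 rows → {D,E} = (g, 2), (g, 2) ✓
C=26: 4 rows → {D,E} = (f, 5), (f, 5), (f, 5), (f, 5) ✓
C=22: 3 rows → {D,E} = (l, 9), (l, 9), (l, 9) ✓
C=21: 2 rows → {D,E} = (h, 8), (h, 8) ✓
Every C value is associated with a single DE value, so C → DE holds.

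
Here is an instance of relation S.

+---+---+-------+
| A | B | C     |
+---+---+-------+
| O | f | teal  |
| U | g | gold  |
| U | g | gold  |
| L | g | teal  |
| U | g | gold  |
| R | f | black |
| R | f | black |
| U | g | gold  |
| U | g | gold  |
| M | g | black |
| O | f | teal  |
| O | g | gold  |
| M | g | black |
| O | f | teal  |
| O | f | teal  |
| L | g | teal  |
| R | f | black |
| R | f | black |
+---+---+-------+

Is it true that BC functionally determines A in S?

No

(B=f, C=teal): 4 rows → A = O, O, O, O ✓
(B=g, C=gold): 6 rows → A takes values {U, O} — violation
(B=g, C=teal): 2 rows → A = L, L ✓
(B=f, C=black): 4 rows → A = R, R, R, R ✓
(B=g, C=black): 2 rows → A = M, M ✓
Two rows agree on BC but differ on A, so BC → A does not hold.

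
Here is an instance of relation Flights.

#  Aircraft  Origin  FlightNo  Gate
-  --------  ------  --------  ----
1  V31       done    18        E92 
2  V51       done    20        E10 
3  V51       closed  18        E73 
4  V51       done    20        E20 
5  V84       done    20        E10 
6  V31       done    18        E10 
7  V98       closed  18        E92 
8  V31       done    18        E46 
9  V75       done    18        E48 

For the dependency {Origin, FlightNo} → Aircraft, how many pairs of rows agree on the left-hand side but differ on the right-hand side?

(Origin=done, FlightNo=18): violating pairs (1,9), (6,9), (8,9) — 3 pairs.
(Origin=done, FlightNo=20): violating pairs (2,5), (4,5) — 2 pairs.
(Origin=closed, FlightNo=18): violating pairs (3,7) — 1 pair.

6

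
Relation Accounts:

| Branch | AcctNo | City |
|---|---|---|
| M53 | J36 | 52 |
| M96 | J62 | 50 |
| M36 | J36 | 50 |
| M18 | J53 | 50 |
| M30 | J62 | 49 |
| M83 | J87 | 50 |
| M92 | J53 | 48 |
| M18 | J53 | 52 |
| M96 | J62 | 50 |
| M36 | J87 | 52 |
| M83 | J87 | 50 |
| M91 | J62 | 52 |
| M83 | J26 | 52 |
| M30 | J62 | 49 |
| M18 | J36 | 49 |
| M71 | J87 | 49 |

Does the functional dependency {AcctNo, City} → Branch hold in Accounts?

(AcctNo=J36, City=52): 1 row → Branch = M53 ✓
(AcctNo=J62, City=50): 2 rows → Branch = M96, M96 ✓
(AcctNo=J36, City=50): 1 row → Branch = M36 ✓
(AcctNo=J53, City=50): 1 row → Branch = M18 ✓
(AcctNo=J62, City=49): 2 rows → Branch = M30, M30 ✓
(AcctNo=J87, City=50): 2 rows → Branch = M83, M83 ✓
(AcctNo=J53, City=48): 1 row → Branch = M92 ✓
(AcctNo=J53, City=52): 1 row → Branch = M18 ✓
(AcctNo=J87, City=52): 1 row → Branch = M36 ✓
(AcctNo=J62, City=52): 1 row → Branch = M91 ✓
(AcctNo=J26, City=52): 1 row → Branch = M83 ✓
(AcctNo=J36, City=49): 1 row → Branch = M18 ✓
(AcctNo=J87, City=49): 1 row → Branch = M71 ✓
Every {AcctNo, City} value is associated with a single Branch value, so {AcctNo, City} → Branch holds.

Yes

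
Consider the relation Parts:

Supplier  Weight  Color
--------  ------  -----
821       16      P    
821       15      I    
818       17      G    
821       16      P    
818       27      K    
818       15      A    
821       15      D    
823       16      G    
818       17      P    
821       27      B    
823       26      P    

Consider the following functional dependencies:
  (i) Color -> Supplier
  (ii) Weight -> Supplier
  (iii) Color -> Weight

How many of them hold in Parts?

0

(i) Color -> Supplier: Color=P: 4 rows → Supplier takes values {821, 818, 823} — violation; Color=G: 2 rows → Supplier takes values {818, 823} — violation — fails.
(ii) Weight -> Supplier: Weight=16: 3 rows → Supplier takes values {821, 823} — violation; Weight=15: 3 rows → Supplier takes values {821, 818} — violation; Weight=27: 2 rows → Supplier takes values {818, 821} — violation — fails.
(iii) Color -> Weight: Color=P: 4 rows → Weight takes values {16, 17, 26} — violation; Color=G: 2 rows → Weight takes values {17, 16} — violation — fails.
None of the 3 dependencies hold.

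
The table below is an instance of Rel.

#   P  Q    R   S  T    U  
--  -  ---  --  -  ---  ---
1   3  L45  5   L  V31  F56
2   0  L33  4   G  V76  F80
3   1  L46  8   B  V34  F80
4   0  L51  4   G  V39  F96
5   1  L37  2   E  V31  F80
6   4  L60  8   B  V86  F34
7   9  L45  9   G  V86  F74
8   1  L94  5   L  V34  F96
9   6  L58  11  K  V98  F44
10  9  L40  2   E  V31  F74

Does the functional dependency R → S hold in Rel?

Yes

R=5: rows 1, 8 → S = L, L ✓
R=4: rows 2, 4 → S = G, G ✓
R=8: rows 3, 6 → S = B, B ✓
R=2: rows 5, 10 → S = E, E ✓
R=9: row 7 → S = G ✓
R=11: row 9 → S = K ✓
Every R value is associated with a single S value, so R → S holds.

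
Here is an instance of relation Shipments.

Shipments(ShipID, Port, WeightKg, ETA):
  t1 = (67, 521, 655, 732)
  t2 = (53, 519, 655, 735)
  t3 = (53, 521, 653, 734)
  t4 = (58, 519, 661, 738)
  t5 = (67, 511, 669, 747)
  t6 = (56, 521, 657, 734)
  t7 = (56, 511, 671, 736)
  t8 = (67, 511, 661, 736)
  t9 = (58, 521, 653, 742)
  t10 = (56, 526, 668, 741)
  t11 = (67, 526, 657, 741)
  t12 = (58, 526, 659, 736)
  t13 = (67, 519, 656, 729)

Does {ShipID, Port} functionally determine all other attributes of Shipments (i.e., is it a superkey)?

Rows 5 and 8 have the same {ShipID, Port} value (ShipID=67, Port=511) but are distinct tuples, so {ShipID, Port} does not determine every attribute — not a superkey.

No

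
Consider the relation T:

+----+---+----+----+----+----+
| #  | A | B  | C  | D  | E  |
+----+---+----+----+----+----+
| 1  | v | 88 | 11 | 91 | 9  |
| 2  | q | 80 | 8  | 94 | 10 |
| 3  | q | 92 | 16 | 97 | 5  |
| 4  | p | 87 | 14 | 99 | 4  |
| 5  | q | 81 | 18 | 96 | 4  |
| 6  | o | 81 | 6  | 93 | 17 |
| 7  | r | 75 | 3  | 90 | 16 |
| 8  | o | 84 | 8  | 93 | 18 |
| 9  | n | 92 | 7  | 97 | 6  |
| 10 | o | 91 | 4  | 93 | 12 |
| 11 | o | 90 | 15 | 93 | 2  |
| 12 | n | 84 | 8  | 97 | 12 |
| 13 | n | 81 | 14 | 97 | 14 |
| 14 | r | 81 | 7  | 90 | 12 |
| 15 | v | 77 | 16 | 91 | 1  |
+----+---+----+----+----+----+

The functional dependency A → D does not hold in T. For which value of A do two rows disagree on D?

q

A=v: rows 1, 15 → D = 91, 91 ✓
A=q: rows 2, 3, 5 → D takes values {94, 97, 96} — violation
A=p: row 4 → D = 99 ✓
A=o: rows 6, 8, 10, 11 → D = 93, 93, 93, 93 ✓
A=r: rows 7, 14 → D = 90, 90 ✓
A=n: rows 9, 12, 13 → D = 97, 97, 97 ✓
The only A value with inconsistent D is A=q.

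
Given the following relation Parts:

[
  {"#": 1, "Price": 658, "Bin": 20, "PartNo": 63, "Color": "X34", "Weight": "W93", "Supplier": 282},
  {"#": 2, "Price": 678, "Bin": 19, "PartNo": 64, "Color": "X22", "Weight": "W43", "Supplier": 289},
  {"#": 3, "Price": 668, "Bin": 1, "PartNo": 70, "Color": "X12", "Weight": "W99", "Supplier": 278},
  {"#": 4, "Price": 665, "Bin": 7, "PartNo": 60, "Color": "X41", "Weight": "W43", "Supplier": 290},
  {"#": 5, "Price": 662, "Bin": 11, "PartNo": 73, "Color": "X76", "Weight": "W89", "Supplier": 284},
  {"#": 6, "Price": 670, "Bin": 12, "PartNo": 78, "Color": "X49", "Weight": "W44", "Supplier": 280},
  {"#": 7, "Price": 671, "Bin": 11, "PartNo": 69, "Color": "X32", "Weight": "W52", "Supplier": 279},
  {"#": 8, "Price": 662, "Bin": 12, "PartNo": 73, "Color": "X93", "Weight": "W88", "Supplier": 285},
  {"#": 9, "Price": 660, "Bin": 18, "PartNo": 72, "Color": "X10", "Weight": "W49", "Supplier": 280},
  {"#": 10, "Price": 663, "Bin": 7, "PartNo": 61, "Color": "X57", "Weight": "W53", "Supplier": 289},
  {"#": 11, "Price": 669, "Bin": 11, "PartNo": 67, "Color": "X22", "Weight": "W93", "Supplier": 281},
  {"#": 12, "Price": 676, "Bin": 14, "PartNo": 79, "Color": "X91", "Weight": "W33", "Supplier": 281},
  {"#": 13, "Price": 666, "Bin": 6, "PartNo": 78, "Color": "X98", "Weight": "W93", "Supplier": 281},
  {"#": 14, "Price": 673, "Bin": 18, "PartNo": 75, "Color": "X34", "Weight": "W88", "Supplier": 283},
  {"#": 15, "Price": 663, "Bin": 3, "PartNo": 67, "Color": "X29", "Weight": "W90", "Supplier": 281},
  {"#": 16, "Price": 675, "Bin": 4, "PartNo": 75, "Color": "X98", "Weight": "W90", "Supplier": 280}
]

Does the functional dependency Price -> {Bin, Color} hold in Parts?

No

Price=658: row 1 → {Bin,Color} = (20, X34) ✓
Price=678: row 2 → {Bin,Color} = (19, X22) ✓
Price=668: row 3 → {Bin,Color} = (1, X12) ✓
Price=665: row 4 → {Bin,Color} = (7, X41) ✓
Price=662: rows 5, 8 → {Bin,Color} takes values {(11, X76), (12, X93)} — violation
Price=670: row 6 → {Bin,Color} = (12, X49) ✓
Price=671: row 7 → {Bin,Color} = (11, X32) ✓
Price=660: row 9 → {Bin,Color} = (18, X10) ✓
Price=663: rows 10, 15 → {Bin,Color} takes values {(7, X57), (3, X29)} — violation
Price=669: row 11 → {Bin,Color} = (11, X22) ✓
Price=676: row 12 → {Bin,Color} = (14, X91) ✓
Price=666: row 13 → {Bin,Color} = (6, X98) ✓
Price=673: row 14 → {Bin,Color} = (18, X34) ✓
Price=675: row 16 → {Bin,Color} = (4, X98) ✓
Two rows agree on Price but differ on {Bin, Color}, so Price -> {Bin, Color} does not hold.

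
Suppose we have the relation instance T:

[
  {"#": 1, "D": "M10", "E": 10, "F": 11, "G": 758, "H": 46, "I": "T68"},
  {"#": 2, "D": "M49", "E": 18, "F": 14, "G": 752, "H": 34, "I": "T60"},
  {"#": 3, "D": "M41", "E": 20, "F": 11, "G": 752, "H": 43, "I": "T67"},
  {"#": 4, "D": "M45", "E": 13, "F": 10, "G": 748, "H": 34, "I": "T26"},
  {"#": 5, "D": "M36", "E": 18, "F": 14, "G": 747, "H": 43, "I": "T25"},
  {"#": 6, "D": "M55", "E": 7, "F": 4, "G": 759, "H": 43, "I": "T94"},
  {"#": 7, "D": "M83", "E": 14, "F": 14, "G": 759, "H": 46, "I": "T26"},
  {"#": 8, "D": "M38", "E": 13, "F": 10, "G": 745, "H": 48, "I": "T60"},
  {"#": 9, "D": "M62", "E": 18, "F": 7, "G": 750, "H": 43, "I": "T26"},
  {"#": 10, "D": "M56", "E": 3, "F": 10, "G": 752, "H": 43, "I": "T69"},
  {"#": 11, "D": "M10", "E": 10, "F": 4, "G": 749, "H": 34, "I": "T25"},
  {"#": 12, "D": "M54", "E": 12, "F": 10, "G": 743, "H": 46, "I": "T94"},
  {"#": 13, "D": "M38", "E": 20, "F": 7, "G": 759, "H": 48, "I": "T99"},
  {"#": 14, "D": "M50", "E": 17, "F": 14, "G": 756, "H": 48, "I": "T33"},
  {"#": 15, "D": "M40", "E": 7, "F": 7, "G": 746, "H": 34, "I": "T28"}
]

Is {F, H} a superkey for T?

Yes

All 15 rows have distinct {F, H} values, so {F, H} → (all attributes) holds and {F, H} is a superkey.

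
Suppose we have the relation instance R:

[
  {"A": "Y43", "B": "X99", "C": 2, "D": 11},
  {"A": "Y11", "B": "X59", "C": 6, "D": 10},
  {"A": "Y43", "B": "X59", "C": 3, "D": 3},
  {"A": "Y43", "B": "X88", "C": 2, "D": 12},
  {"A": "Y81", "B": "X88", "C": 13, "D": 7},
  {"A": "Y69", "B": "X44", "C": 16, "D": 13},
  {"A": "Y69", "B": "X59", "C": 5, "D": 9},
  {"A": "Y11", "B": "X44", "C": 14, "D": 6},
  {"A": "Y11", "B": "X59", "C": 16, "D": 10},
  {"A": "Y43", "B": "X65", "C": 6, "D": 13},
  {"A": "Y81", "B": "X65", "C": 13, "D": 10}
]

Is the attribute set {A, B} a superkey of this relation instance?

No

Two distinct rows share (A=Y11, B=X59), so {A, B} does not determine every attribute — not a superkey.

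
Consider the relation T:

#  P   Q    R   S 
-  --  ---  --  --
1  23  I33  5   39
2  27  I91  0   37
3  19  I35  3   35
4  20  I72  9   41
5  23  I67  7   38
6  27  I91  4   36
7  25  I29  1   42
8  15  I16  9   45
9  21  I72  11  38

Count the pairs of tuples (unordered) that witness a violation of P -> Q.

1

P=23: violating pairs (1,5) — 1 pair.
P=27: all 2 rows agree on Q — 0 pairs.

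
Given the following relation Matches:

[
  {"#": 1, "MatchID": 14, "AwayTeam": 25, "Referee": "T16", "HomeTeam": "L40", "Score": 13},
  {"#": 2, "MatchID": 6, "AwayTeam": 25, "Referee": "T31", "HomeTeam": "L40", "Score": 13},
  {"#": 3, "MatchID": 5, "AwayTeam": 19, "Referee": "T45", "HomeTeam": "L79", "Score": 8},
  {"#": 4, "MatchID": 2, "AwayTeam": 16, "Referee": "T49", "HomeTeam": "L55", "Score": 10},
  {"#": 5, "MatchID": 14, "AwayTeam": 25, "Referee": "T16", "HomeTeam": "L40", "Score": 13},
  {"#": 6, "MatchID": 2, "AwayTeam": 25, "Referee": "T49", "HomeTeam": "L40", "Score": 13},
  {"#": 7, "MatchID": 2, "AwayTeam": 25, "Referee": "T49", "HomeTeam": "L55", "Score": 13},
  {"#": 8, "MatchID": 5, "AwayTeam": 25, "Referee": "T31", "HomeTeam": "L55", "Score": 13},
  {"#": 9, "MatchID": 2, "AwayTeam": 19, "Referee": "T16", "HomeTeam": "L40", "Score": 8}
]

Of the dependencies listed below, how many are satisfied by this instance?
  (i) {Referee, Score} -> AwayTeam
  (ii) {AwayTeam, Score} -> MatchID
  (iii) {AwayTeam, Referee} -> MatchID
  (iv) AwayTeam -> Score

2

(i) {Referee, Score} -> AwayTeam: every LHS value maps to a single RHS value — holds.
(ii) {AwayTeam, Score} -> MatchID: (AwayTeam=25, Score=13): rows 1, 2, 5, 6, 7, 8 → MatchID takes values {14, 6, 2, 5} — violation; (AwayTeam=19, Score=8): rows 3, 9 → MatchID takes values {5, 2} — violation — fails.
(iii) {AwayTeam, Referee} -> MatchID: (AwayTeam=25, Referee=T31): rows 2, 8 → MatchID takes values {6, 5} — violation — fails.
(iv) AwayTeam -> Score: every LHS value maps to a single RHS value — holds.
2 of the 4 dependencies hold.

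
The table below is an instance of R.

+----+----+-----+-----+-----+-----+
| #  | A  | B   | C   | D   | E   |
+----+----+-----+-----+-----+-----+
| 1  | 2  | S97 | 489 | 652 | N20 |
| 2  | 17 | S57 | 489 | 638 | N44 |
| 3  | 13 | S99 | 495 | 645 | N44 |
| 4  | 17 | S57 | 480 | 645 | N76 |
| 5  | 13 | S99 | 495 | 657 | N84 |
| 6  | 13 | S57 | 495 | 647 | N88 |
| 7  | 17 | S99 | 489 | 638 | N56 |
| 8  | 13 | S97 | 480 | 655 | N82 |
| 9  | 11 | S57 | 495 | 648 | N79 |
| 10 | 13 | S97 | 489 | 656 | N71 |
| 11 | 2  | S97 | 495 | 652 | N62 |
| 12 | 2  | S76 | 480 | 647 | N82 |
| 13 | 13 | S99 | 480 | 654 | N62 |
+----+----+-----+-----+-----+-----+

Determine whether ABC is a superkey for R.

No

Rows 3 and 5 have the same ABC value (A=13, B=S99, C=495) but are distinct tuples, so ABC does not determine every attribute — not a superkey.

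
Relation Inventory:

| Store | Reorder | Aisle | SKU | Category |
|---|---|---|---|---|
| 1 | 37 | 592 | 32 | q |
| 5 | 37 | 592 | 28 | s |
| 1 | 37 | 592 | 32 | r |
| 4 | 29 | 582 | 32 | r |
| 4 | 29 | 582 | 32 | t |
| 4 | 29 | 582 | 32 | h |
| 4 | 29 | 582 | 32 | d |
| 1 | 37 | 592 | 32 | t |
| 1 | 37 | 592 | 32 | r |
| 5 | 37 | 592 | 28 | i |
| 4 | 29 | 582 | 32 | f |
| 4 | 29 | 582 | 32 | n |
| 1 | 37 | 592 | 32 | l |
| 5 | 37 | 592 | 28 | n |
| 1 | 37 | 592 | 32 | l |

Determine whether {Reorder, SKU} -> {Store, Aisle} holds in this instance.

Yes

(Reorder=37, SKU=32): 6 rows → {Store,Aisle} = (1, 592), (1, 592), (1, 592), (1, 592), (1, 592), (1, 592) ✓
(Reorder=37, SKU=28): 3 rows → {Store,Aisle} = (5, 592), (5, 592), (5, 592) ✓
(Reorder=29, SKU=32): 6 rows → {Store,Aisle} = (4, 582), (4, 582), (4, 582), (4, 582), (4, 582), (4, 582) ✓
Every {Reorder, SKU} value is associated with a single {Store, Aisle} value, so {Reorder, SKU} -> {Store, Aisle} holds.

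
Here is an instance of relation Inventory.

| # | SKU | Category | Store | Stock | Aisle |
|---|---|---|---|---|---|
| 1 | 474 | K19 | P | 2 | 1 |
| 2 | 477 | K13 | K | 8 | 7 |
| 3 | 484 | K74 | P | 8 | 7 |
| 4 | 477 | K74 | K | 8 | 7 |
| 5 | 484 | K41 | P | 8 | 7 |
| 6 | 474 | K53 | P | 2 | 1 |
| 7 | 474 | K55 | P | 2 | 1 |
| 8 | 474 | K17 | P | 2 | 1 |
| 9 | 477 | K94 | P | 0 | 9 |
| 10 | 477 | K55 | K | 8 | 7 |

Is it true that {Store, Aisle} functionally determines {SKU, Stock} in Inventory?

(Store=P, Aisle=1): rows 1, 6, 7, 8 → {SKU,Stock} = (474, 2), (474, 2), (474, 2), (474, 2) ✓
(Store=K, Aisle=7): rows 2, 4, 10 → {SKU,Stock} = (477, 8), (477, 8), (477, 8) ✓
(Store=P, Aisle=7): rows 3, 5 → {SKU,Stock} = (484, 8), (484, 8) ✓
(Store=P, Aisle=9): row 9 → {SKU,Stock} = (477, 0) ✓
Every {Store, Aisle} value is associated with a single {SKU, Stock} value, so {Store, Aisle} -> {SKU, Stock} holds.

Yes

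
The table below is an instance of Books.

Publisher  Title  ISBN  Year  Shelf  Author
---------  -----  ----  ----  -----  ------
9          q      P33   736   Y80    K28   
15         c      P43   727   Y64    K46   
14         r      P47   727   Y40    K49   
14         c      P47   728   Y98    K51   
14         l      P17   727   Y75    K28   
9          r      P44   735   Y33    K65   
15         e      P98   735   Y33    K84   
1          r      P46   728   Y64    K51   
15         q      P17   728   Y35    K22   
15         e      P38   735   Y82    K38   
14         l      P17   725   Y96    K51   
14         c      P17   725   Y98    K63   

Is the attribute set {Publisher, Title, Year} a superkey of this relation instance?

Two distinct rows share (Publisher=15, Title=e, Year=735), so {Publisher, Title, Year} does not determine every attribute — not a superkey.

No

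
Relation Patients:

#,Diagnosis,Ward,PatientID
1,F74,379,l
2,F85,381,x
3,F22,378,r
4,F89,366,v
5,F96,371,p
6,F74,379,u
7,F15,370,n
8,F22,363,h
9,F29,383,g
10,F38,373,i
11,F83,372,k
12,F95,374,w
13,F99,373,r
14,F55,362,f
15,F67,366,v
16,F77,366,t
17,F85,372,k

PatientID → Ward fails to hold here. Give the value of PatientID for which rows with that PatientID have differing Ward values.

r

PatientID=l: row 1 → Ward = 379 ✓
PatientID=x: row 2 → Ward = 381 ✓
PatientID=r: rows 3, 13 → Ward takes values {378, 373} — violation
PatientID=v: rows 4, 15 → Ward = 366, 366 ✓
PatientID=p: row 5 → Ward = 371 ✓
PatientID=u: row 6 → Ward = 379 ✓
PatientID=n: row 7 → Ward = 370 ✓
PatientID=h: row 8 → Ward = 363 ✓
PatientID=g: row 9 → Ward = 383 ✓
PatientID=i: row 10 → Ward = 373 ✓
PatientID=k: rows 11, 17 → Ward = 372, 372 ✓
PatientID=w: row 12 → Ward = 374 ✓
PatientID=f: row 14 → Ward = 362 ✓
PatientID=t: row 16 → Ward = 366 ✓
The only PatientID value with inconsistent Ward is PatientID=r.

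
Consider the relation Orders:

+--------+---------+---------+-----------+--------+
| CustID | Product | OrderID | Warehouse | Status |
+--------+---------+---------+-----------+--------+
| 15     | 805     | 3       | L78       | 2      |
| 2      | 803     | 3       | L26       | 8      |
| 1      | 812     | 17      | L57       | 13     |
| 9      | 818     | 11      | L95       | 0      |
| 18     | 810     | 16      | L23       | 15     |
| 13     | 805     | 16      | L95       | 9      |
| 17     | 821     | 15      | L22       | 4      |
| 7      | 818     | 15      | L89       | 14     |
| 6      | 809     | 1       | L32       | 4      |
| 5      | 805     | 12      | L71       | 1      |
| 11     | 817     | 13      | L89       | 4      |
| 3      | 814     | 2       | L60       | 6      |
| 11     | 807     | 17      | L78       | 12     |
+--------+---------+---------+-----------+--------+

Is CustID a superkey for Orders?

No

Two distinct rows share CustID=11, so CustID does not determine every attribute — not a superkey.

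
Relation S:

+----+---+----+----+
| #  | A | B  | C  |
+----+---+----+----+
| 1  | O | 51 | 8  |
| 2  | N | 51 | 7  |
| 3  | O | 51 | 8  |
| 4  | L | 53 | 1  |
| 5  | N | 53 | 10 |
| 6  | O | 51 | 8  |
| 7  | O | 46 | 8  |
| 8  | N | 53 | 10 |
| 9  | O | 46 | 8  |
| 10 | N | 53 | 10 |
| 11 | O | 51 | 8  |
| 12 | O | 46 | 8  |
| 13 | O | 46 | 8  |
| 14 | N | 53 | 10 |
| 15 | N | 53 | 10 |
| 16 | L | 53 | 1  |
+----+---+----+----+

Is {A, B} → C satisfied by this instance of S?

Yes

(A=O, B=51): rows 1, 3, 6, 11 → C = 8, 8, 8, 8 ✓
(A=N, B=51): row 2 → C = 7 ✓
(A=L, B=53): rows 4, 16 → C = 1, 1 ✓
(A=N, B=53): rows 5, 8, 10, 14, 15 → C = 10, 10, 10, 10, 10 ✓
(A=O, B=46): rows 7, 9, 12, 13 → C = 8, 8, 8, 8 ✓
Every {A, B} value is associated with a single C value, so {A, B} → C holds.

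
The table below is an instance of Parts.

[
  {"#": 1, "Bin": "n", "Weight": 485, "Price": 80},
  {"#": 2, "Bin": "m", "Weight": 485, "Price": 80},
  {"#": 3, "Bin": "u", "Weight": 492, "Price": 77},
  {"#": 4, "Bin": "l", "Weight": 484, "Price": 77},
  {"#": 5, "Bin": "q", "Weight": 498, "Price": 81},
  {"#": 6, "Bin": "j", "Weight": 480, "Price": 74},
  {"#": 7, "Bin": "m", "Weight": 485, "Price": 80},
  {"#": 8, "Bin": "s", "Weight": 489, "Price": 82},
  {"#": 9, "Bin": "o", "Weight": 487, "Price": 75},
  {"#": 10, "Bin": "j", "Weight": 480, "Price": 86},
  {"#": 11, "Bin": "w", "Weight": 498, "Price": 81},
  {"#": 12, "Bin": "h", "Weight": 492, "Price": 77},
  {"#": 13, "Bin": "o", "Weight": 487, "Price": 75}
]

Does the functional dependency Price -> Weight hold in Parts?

Price=80: rows 1, 2, 7 → Weight = 485, 485, 485 ✓
Price=77: rows 3, 4, 12 → Weight takes values {492, 484} — violation
Price=81: rows 5, 11 → Weight = 498, 498 ✓
Price=74: row 6 → Weight = 480 ✓
Price=82: row 8 → Weight = 489 ✓
Price=75: rows 9, 13 → Weight = 487, 487 ✓
Price=86: row 10 → Weight = 480 ✓
Two rows agree on Price but differ on Weight, so Price -> Weight does not hold.

No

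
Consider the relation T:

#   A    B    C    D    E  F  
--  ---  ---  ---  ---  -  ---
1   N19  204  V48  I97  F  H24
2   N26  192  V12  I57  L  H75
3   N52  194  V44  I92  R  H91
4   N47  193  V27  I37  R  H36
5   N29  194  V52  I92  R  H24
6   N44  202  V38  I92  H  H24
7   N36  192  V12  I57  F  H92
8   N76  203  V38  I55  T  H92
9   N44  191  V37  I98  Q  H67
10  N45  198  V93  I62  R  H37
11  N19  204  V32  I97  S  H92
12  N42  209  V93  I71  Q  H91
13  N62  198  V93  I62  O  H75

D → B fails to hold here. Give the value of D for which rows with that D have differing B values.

I92

D=I97: rows 1, 11 → B = 204, 204 ✓
D=I57: rows 2, 7 → B = 192, 192 ✓
D=I92: rows 3, 5, 6 → B takes values {194, 202} — violation
D=I37: row 4 → B = 193 ✓
D=I55: row 8 → B = 203 ✓
D=I98: row 9 → B = 191 ✓
D=I62: rows 10, 13 → B = 198, 198 ✓
D=I71: row 12 → B = 209 ✓
The only D value with inconsistent B is D=I92.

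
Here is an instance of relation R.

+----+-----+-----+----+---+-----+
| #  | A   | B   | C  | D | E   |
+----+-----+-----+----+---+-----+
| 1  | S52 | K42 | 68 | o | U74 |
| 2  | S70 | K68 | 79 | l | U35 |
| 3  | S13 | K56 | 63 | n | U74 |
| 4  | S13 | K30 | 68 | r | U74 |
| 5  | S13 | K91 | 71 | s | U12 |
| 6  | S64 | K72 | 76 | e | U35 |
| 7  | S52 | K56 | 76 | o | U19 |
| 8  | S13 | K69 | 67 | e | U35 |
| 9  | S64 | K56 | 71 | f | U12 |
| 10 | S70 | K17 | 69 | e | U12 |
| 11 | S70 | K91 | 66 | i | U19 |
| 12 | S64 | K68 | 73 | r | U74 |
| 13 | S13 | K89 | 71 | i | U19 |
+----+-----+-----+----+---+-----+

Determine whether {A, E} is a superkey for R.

Rows 3 and 4 have the same {A, E} value (A=S13, E=U74) but are distinct tuples, so {A, E} does not determine every attribute — not a superkey.

No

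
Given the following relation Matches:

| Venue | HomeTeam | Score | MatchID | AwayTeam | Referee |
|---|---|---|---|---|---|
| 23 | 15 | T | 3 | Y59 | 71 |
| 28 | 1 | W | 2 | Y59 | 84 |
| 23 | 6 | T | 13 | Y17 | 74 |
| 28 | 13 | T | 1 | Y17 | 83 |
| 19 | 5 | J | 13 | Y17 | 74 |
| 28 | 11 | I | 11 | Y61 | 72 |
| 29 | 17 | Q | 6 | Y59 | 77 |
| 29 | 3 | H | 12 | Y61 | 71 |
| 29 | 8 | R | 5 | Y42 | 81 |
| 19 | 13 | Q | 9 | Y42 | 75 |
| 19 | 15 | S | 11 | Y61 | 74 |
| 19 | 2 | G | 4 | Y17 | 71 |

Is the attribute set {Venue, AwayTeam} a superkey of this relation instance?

No

Two distinct rows share (Venue=19, AwayTeam=Y17), so {Venue, AwayTeam} does not determine every attribute — not a superkey.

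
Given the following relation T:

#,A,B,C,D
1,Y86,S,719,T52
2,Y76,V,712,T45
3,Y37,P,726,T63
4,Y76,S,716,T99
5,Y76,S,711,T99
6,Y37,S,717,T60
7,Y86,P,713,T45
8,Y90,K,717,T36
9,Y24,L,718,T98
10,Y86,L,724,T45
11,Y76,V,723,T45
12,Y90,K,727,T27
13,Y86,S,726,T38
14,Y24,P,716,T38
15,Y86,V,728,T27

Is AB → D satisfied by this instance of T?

No

(A=Y86, B=S): rows 1, 13 → D takes values {T52, T38} — violation
(A=Y76, B=V): rows 2, 11 → D = T45, T45 ✓
(A=Y37, B=P): row 3 → D = T63 ✓
(A=Y76, B=S): rows 4, 5 → D = T99, T99 ✓
(A=Y37, B=S): row 6 → D = T60 ✓
(A=Y86, B=P): row 7 → D = T45 ✓
(A=Y90, B=K): rows 8, 12 → D takes values {T36, T27} — violation
(A=Y24, B=L): row 9 → D = T98 ✓
(A=Y86, B=L): row 10 → D = T45 ✓
(A=Y24, B=P): row 14 → D = T38 ✓
(A=Y86, B=V): row 15 → D = T27 ✓
Two rows agree on AB but differ on D, so AB → D does not hold.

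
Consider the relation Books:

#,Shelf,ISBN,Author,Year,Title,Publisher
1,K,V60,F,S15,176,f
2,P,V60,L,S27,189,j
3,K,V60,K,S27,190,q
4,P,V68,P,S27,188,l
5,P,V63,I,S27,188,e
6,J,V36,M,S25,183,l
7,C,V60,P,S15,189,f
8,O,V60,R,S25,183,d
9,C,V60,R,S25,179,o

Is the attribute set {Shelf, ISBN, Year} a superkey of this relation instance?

All 9 rows have distinct {Shelf, ISBN, Year} values, so {Shelf, ISBN, Year} → (all attributes) holds and {Shelf, ISBN, Year} is a superkey.

Yes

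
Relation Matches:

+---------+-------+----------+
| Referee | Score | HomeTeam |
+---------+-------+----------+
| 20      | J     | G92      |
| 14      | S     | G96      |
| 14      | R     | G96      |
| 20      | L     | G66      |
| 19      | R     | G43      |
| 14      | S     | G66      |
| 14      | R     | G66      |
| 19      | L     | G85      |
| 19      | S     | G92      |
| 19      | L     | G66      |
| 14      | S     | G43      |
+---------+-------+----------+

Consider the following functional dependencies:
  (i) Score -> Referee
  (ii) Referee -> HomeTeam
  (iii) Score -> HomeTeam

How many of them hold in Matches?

0

(i) Score -> Referee: Score=S: 4 rows → Referee takes values {14, 19} — violation; Score=R: 3 rows → Referee takes values {14, 19} — violation; Score=L: 3 rows → Referee takes values {20, 19} — violation — fails.
(ii) Referee -> HomeTeam: Referee=20: 2 rows → HomeTeam takes values {G92, G66} — violation; Referee=14: 5 rows → HomeTeam takes values {G96, G66, G43} — violation; Referee=19: 4 rows → HomeTeam takes values {G43, G85, G92, G66} — violation — fails.
(iii) Score -> HomeTeam: Score=S: 4 rows → HomeTeam takes values {G96, G66, G92, G43} — violation; Score=R: 3 rows → HomeTeam takes values {G96, G43, G66} — violation; Score=L: 3 rows → HomeTeam takes values {G66, G85} — violation — fails.
None of the 3 dependencies hold.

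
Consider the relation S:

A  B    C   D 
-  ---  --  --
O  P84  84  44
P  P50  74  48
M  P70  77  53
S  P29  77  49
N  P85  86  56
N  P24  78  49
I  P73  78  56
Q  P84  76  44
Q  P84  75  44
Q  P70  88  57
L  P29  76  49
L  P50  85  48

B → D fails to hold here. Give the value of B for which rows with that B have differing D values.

P70

B=P84: 3 rows → D = 44, 44, 44 ✓
B=P50: 2 rows → D = 48, 48 ✓
B=P70: 2 rows → D takes values {53, 57} — violation
B=P29: 2 rows → D = 49, 49 ✓
B=P85: 1 row → D = 56 ✓
B=P24: 1 row → D = 49 ✓
B=P73: 1 row → D = 56 ✓
The only B value with inconsistent D is B=P70.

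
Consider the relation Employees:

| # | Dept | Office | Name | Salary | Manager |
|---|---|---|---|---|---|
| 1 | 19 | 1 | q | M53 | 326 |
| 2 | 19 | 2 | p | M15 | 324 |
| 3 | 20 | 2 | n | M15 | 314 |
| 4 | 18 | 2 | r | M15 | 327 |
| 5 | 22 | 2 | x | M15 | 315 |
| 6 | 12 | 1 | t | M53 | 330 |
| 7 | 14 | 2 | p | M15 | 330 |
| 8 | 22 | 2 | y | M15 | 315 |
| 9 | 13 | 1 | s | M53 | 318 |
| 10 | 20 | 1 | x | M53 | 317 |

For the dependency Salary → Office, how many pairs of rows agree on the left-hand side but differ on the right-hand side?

Salary=M53: all 4 rows agree on Office — 0 pairs.
Salary=M15: all 6 rows agree on Office — 0 pairs.

0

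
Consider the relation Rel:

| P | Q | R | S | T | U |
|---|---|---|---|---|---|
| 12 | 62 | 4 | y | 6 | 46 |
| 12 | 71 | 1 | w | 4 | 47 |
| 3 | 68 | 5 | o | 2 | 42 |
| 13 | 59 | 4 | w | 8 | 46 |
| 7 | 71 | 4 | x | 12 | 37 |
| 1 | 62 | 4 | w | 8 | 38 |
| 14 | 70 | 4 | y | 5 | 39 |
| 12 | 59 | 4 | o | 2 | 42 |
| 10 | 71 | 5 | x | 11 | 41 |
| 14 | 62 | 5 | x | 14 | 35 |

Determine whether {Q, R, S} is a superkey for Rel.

Yes

All 10 rows have distinct {Q, R, S} values, so {Q, R, S} → (all attributes) holds and {Q, R, S} is a superkey.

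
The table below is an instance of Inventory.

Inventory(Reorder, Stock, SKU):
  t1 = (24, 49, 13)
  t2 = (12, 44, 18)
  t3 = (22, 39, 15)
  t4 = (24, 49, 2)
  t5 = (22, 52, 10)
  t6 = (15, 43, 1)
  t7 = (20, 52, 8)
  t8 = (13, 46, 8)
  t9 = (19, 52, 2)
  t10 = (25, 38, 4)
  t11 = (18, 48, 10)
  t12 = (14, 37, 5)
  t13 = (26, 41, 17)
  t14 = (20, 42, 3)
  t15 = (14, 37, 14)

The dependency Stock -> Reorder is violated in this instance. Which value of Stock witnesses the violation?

Stock=49: rows 1, 4 → Reorder = 24, 24 ✓
Stock=44: row 2 → Reorder = 12 ✓
Stock=39: row 3 → Reorder = 22 ✓
Stock=52: rows 5, 7, 9 → Reorder takes values {22, 20, 19} — violation
Stock=43: row 6 → Reorder = 15 ✓
Stock=46: row 8 → Reorder = 13 ✓
Stock=38: row 10 → Reorder = 25 ✓
Stock=48: row 11 → Reorder = 18 ✓
Stock=37: rows 12, 15 → Reorder = 14, 14 ✓
Stock=41: row 13 → Reorder = 26 ✓
Stock=42: row 14 → Reorder = 20 ✓
The only Stock value with inconsistent Reorder is Stock=52.

52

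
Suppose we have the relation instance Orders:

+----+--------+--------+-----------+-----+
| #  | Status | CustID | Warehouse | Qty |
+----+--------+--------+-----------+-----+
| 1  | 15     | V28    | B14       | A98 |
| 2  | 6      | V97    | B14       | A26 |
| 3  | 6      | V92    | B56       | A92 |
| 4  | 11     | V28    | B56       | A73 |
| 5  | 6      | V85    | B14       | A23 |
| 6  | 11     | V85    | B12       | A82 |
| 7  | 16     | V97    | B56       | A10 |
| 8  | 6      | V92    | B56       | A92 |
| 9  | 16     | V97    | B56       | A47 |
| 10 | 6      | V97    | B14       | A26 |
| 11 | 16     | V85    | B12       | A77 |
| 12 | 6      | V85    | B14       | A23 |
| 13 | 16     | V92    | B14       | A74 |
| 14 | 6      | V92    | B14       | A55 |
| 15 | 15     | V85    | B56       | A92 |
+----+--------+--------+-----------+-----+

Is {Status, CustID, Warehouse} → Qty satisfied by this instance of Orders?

(Status=15, CustID=V28, Warehouse=B14): row 1 → Qty = A98 ✓
(Status=6, CustID=V97, Warehouse=B14): rows 2, 10 → Qty = A26, A26 ✓
(Status=6, CustID=V92, Warehouse=B56): rows 3, 8 → Qty = A92, A92 ✓
(Status=11, CustID=V28, Warehouse=B56): row 4 → Qty = A73 ✓
(Status=6, CustID=V85, Warehouse=B14): rows 5, 12 → Qty = A23, A23 ✓
(Status=11, CustID=V85, Warehouse=B12): row 6 → Qty = A82 ✓
(Status=16, CustID=V97, Warehouse=B56): rows 7, 9 → Qty takes values {A10, A47} — violation
(Status=16, CustID=V85, Warehouse=B12): row 11 → Qty = A77 ✓
(Status=16, CustID=V92, Warehouse=B14): row 13 → Qty = A74 ✓
(Status=6, CustID=V92, Warehouse=B14): row 14 → Qty = A55 ✓
(Status=15, CustID=V85, Warehouse=B56): row 15 → Qty = A92 ✓
Two rows agree on {Status, CustID, Warehouse} but differ on Qty, so {Status, CustID, Warehouse} → Qty does not hold.

No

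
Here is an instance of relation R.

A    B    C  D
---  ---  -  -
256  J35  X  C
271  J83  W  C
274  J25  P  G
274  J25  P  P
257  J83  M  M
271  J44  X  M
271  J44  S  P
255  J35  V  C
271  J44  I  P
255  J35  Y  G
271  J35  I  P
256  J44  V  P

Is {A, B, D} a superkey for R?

No

Two distinct rows share (A=271, B=J44, D=P), so {A, B, D} does not determine every attribute — not a superkey.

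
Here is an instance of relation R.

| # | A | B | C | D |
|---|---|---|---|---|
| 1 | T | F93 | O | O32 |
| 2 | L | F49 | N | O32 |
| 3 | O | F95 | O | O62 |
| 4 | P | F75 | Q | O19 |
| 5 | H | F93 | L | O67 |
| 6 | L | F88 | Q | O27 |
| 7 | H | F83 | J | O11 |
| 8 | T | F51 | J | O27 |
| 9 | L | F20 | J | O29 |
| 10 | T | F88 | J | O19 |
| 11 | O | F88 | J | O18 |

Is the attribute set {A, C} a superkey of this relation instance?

Rows 8 and 10 have the same {A, C} value (A=T, C=J) but are distinct tuples, so {A, C} does not determine every attribute — not a superkey.

No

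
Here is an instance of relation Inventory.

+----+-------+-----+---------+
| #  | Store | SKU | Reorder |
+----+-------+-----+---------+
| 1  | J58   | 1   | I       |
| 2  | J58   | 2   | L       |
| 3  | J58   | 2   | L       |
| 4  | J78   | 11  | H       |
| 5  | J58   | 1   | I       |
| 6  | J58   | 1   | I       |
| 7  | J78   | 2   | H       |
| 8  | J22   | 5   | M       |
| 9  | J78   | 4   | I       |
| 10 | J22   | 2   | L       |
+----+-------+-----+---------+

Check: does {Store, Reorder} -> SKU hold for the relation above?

No

(Store=J58, Reorder=I): rows 1, 5, 6 → SKU = 1, 1, 1 ✓
(Store=J58, Reorder=L): rows 2, 3 → SKU = 2, 2 ✓
(Store=J78, Reorder=H): rows 4, 7 → SKU takes values {11, 2} — violation
(Store=J22, Reorder=M): row 8 → SKU = 5 ✓
(Store=J78, Reorder=I): row 9 → SKU = 4 ✓
(Store=J22, Reorder=L): row 10 → SKU = 2 ✓
Two rows agree on {Store, Reorder} but differ on SKU, so {Store, Reorder} -> SKU does not hold.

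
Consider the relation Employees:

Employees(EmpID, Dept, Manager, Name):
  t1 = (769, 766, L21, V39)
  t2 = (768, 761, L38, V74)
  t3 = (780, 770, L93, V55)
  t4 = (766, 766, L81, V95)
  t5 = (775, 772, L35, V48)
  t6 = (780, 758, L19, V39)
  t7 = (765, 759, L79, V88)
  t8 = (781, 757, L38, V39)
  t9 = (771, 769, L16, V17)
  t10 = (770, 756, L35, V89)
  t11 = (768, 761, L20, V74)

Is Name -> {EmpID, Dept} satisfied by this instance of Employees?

No

Name=V39: rows 1, 6, 8 → {EmpID,Dept} takes values {(769, 766), (780, 758), (781, 757)} — violation
Name=V74: rows 2, 11 → {EmpID,Dept} = (768, 761), (768, 761) ✓
Name=V55: row 3 → {EmpID,Dept} = (780, 770) ✓
Name=V95: row 4 → {EmpID,Dept} = (766, 766) ✓
Name=V48: row 5 → {EmpID,Dept} = (775, 772) ✓
Name=V88: row 7 → {EmpID,Dept} = (765, 759) ✓
Name=V17: row 9 → {EmpID,Dept} = (771, 769) ✓
Name=V89: row 10 → {EmpID,Dept} = (770, 756) ✓
Two rows agree on Name but differ on {EmpID, Dept}, so Name -> {EmpID, Dept} does not hold.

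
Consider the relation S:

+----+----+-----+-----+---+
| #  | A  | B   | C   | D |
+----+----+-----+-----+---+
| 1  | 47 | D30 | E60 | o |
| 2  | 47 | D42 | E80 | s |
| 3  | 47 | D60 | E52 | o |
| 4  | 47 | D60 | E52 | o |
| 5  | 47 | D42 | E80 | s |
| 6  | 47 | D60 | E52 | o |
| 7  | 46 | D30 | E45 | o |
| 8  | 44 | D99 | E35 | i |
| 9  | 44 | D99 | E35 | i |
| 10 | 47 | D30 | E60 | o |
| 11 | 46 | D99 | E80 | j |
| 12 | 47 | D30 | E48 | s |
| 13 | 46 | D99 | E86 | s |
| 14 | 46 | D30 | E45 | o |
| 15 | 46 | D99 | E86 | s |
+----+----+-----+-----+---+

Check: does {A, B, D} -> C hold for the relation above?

Yes

(A=47, B=D30, D=o): rows 1, 10 → C = E60, E60 ✓
(A=47, B=D42, D=s): rows 2, 5 → C = E80, E80 ✓
(A=47, B=D60, D=o): rows 3, 4, 6 → C = E52, E52, E52 ✓
(A=46, B=D30, D=o): rows 7, 14 → C = E45, E45 ✓
(A=44, B=D99, D=i): rows 8, 9 → C = E35, E35 ✓
(A=46, B=D99, D=j): row 11 → C = E80 ✓
(A=47, B=D30, D=s): row 12 → C = E48 ✓
(A=46, B=D99, D=s): rows 13, 15 → C = E86, E86 ✓
Every {A, B, D} value is associated with a single C value, so {A, B, D} -> C holds.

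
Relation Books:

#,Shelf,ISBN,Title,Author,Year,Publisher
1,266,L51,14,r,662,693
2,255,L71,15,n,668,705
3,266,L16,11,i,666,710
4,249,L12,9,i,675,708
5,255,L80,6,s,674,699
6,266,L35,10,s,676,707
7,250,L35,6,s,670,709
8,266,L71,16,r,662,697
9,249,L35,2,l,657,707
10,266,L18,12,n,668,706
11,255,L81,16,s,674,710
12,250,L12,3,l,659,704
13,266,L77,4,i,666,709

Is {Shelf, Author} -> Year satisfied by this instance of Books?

Yes

(Shelf=266, Author=r): rows 1, 8 → Year = 662, 662 ✓
(Shelf=255, Author=n): row 2 → Year = 668 ✓
(Shelf=266, Author=i): rows 3, 13 → Year = 666, 666 ✓
(Shelf=249, Author=i): row 4 → Year = 675 ✓
(Shelf=255, Author=s): rows 5, 11 → Year = 674, 674 ✓
(Shelf=266, Author=s): row 6 → Year = 676 ✓
(Shelf=250, Author=s): row 7 → Year = 670 ✓
(Shelf=249, Author=l): row 9 → Year = 657 ✓
(Shelf=266, Author=n): row 10 → Year = 668 ✓
(Shelf=250, Author=l): row 12 → Year = 659 ✓
Every {Shelf, Author} value is associated with a single Year value, so {Shelf, Author} -> Year holds.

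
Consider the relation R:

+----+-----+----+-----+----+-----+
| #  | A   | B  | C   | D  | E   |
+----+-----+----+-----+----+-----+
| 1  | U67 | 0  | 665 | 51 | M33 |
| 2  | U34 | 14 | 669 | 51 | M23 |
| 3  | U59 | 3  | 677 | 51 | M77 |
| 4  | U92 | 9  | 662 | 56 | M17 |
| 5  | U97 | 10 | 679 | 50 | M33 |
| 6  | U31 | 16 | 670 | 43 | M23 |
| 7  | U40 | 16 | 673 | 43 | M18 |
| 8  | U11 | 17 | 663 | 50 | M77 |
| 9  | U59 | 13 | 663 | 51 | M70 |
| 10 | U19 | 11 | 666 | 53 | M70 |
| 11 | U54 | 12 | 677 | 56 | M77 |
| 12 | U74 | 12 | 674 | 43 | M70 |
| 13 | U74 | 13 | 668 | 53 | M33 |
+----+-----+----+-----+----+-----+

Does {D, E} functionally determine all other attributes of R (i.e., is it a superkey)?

All 13 rows have distinct {D, E} values, so {D, E} → (all attributes) holds and {D, E} is a superkey.

Yes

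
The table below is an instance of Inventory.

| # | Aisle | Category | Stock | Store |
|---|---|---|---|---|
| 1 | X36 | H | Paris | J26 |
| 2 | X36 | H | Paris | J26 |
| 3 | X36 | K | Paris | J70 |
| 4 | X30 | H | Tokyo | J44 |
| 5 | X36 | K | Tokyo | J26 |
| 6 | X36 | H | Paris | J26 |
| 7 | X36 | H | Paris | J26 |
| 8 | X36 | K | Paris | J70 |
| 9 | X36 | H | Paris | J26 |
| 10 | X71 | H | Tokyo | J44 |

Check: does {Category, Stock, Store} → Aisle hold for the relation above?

(Category=H, Stock=Paris, Store=J26): rows 1, 2, 6, 7, 9 → Aisle = X36, X36, X36, X36, X36 ✓
(Category=K, Stock=Paris, Store=J70): rows 3, 8 → Aisle = X36, X36 ✓
(Category=H, Stock=Tokyo, Store=J44): rows 4, 10 → Aisle takes values {X30, X71} — violation
(Category=K, Stock=Tokyo, Store=J26): row 5 → Aisle = X36 ✓
Two rows agree on {Category, Stock, Store} but differ on Aisle, so {Category, Stock, Store} → Aisle does not hold.

No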